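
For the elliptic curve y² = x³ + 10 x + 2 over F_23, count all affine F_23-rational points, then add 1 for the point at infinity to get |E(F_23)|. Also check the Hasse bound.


Affine points = {(0, 5), (0, 18), (1, 6), (1, 17), (3, 6), (3, 17), (5, 4), (5, 19), (6, 5), (6, 18), (7, 1), (7, 22), (9, 4), (9, 19), (13, 11), (13, 12), (15, 10), (15, 13), (16, 7), (16, 16), (17, 5), (17, 18), (19, 6), (19, 17)}; affine count = 24; |E(F_23)| = 25.

Discriminant check: Δ ∝ 4a³ + 27b² = 4·10³ + 27·2² = 4·1000 + 27·4 ≡ 14 (mod 23). Nonzero ⇒ E is nonsingular.
For each x ∈ F_23, compute rhs = x³ + 10·x + 2 mod 23, then count y ∈ F_23 with y² ≡ rhs.
  x = 0: rhs = 2, matching y values: 5, 18 (2 points).
  x = 1: rhs = 13, matching y values: 6, 17 (2 points).
  x = 2: rhs = 7, matching y values: none (0 points).
  x = 3: rhs = 13, matching y values: 6, 17 (2 points).
  x = 4: rhs = 14, matching y values: none (0 points).
  x = 5: rhs = 16, matching y values: 4, 19 (2 points).
  x = 6: rhs = 2, matching y values: 5, 18 (2 points).
  x = 7: rhs = 1, matching y values: 1, 22 (2 points).
  x = 8: rhs = 19, matching y values: none (0 points).
  x = 9: rhs = 16, matching y values: 4, 19 (2 points).
  x = 10: rhs = 21, matching y values: none (0 points).
  x = 11: rhs = 17, matching y values: none (0 points).
  x = 12: rhs = 10, matching y values: none (0 points).
  x = 13: rhs = 6, matching y values: 11, 12 (2 points).
  x = 14: rhs = 11, matching y values: none (0 points).
  x = 15: rhs = 8, matching y values: 10, 13 (2 points).
  x = 16: rhs = 3, matching y values: 7, 16 (2 points).
  x = 17: rhs = 2, matching y values: 5, 18 (2 points).
  x = 18: rhs = 11, matching y values: none (0 points).
  x = 19: rhs = 13, matching y values: 6, 17 (2 points).
  x = 20: rhs = 14, matching y values: none (0 points).
  x = 21: rhs = 20, matching y values: none (0 points).
  x = 22: rhs = 14, matching y values: none (0 points).
Total affine count: 24.
Full point count |E(F_23)| = 24 + 1 = 25.
Hasse bound: |25 − (23+1)| = |1| = 1 ≤ 2√23 ≈ 9.5917 ✓.


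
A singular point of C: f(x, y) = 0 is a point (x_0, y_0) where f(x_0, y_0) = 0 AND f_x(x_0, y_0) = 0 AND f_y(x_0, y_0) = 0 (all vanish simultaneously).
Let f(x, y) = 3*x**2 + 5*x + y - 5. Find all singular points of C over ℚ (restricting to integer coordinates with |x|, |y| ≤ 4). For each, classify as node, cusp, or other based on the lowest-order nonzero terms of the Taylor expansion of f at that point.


No singular points in the scanned grid; C is smooth there.

Compute partial derivatives:
  f_x = 6*x + 5.
  f_y = 1.
f_y = 1 is a nonzero constant, so f_y never vanishes: no point (x, y) can satisfy f = f_x = f_y = 0. In particular no (x, y) ∈ {−4, ..., 4}² is singular; the curve is smooth.


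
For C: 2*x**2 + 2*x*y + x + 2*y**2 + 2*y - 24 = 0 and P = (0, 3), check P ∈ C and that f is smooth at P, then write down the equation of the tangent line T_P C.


Tangent line at P: 7*x + 14*y - 42 = 0.

Step 1: f(0, 3) = 0, so P lies on C.
Step 2: partial derivatives
  f_x(x, y) = 4*x + 2*y + 1, f_y(x, y) = 2*x + 4*y + 2.
  f_x(P) = 7, f_y(P) = 14 (gradient nonzero, so P is smooth).
Step 3: tangent line at P: 7·(x − 0) + 14·(y − 3) = 0.
Expanding: 7*x + 14*y - 42 = 0.


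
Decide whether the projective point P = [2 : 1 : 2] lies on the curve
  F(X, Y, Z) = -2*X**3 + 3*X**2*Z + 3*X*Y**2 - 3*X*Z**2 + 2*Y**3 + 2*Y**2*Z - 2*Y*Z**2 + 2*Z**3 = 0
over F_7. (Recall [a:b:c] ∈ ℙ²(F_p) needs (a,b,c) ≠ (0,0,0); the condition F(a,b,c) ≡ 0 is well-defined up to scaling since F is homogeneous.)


F(2,1,2) ≡ 4 (mod 7); P is NOT on the curve.

Evaluate F(2, 1, 2) term-by-term (mod 7).
  -2*X**3 ↦ -2·8·1·1 = -16
  3*X**2*Z ↦ 3·4·1·2 = 24
  3*X*Y**2 ↦ 3·2·1·1 = 6
  -3*X*Z**2 ↦ -3·2·1·4 = -24
  2*Y**3 ↦ 2·1·1·1 = 2
  2*Y**2*Z ↦ 2·1·1·2 = 4
  -2*Y*Z**2 ↦ -2·1·1·4 = -8
  2*Z**3 ↦ 2·1·1·8 = 16
Sum: F(2, 1, 2) = (-16) + (24) + (6) + (-24) + (2) + (4) + (-8) + (16) = 4.
Reducing mod 7: 4 ≡ 4 (mod 7).
Since F(a, b, c) ≡ 4 ≠ 0 (mod 7), P does NOT lie on the curve.


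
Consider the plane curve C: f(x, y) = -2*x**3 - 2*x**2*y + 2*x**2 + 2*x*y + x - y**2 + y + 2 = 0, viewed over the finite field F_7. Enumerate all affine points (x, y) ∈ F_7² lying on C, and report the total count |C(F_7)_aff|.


Affine F_7-points: {(0, 2), (0, 6), (2, 2), (3, 4), (3, 6), (4, 2), (4, 3), (5, 5), (6, 5), (6, 6)}; count = 10.

For each of the 49 pairs (x, y) ∈ F_7², evaluate f(x, y) mod 7. Record the zeros.
  x = 0: [0↦2, 1↦2, 2↦0, 3↦3, 4↦4, 5↦3, 6↦0]  zeros at y ∈ {2, 6}
  x = 1: [0↦3, 1↦3, 2↦1, 3↦4, 4↦5, 5↦4, 6↦1]  zeros at y ∈ ∅
  x = 2: [0↦3, 1↦6, 2↦0, 3↦6, 4↦3, 5↦5, 6↦5]  zeros at y ∈ {2}
  x = 3: [0↦4, 1↦6, 2↦6, 3↦4, 4↦0, 5↦1, 6↦0]  zeros at y ∈ {4, 6}
  x = 4: [0↦1, 1↦5, 2↦0, 3↦0, 4↦5, 5↦1, 6↦2]  zeros at y ∈ {2, 3}
  x = 5: [0↦3, 1↦5, 2↦5, 3↦3, 4↦6, 5↦0, 6↦6]  zeros at y ∈ {5}
  x = 6: [0↦5, 1↦1, 2↦2, 3↦1, 4↦5, 5↦0, 6↦0]  zeros at y ∈ {5, 6}
Collecting zeros: affine points = {(0, 2), (0, 6), (2, 2), (3, 4), (3, 6), (4, 2), (4, 3), (5, 5), (6, 5), (6, 6)}.
Total count |C(F_7)_aff| = 10.


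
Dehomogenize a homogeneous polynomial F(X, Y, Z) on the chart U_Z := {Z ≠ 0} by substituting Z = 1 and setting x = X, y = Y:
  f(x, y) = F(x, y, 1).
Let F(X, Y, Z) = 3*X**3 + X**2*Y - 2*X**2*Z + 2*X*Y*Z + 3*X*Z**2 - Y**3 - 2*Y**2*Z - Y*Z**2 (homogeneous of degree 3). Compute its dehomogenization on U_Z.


f(x, y) = 3*x**3 + x**2*y - 2*x**2 + 2*x*y + 3*x - y**3 - 2*y**2 - y

On U_Z we set Z = 1. Each monomial c·X^i·Y^j·Z^k in F becomes c·x^i·y^j·1^k = c·x^i·y^j.
Substituting Z = 1: F(X, Y, 1) = 3*x**3 + x**2*y - 2*x**2 + 2*x*y + 3*x - y**3 - 2*y**2 - y.
Note: deg(f) ≤ deg(F) = 3; strict inequality happens when F is divisible by Z (lost terms).


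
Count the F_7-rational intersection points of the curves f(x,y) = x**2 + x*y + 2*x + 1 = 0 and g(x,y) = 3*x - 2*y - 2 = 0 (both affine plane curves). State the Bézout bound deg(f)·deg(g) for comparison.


Common zeros: ∅; count = 0; Bézout bound = 2.

deg(f) = 2, deg(g) = 1, so Bézout bound = 2.
Scan x ∈ F_7. For each x, list the y ∈ F_7 with f(x, y) ≡ 0 and those with g(x, y) ≡ 0 (mod 7); the common zeros in that column are the intersection.
  x = 0: f ≡ 0 at y ∈ ∅; g ≡ 0 at y ∈ {6}; common: ∅.
  x = 1: f ≡ 0 at y ∈ {3}; g ≡ 0 at y ∈ {4}; common: ∅.
  x = 2: f ≡ 0 at y ∈ {6}; g ≡ 0 at y ∈ {2}; common: ∅.
  x = 3: f ≡ 0 at y ∈ {4}; g ≡ 0 at y ∈ {0}; common: ∅.
  x = 4: f ≡ 0 at y ∈ {6}; g ≡ 0 at y ∈ {5}; common: ∅.
  x = 5: f ≡ 0 at y ∈ {4}; g ≡ 0 at y ∈ {3}; common: ∅.
  x = 6: f ≡ 0 at y ∈ {0}; g ≡ 0 at y ∈ {1}; common: ∅.
Collecting: common zeros = ∅, so the count is 0.
Comparison with the Bézout bound: 0 ≤ 2 = deg(f)·deg(g), as expected for curves with no common component (the affine F_7-count falls short of the bound because intersections may lie at infinity, over extension fields, or carry multiplicity).


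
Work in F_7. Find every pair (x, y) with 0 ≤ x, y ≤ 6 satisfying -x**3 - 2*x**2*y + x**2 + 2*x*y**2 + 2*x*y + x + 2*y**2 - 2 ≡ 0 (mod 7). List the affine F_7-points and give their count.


Affine F_7-points: {(0, 1), (0, 6), (1, 3), (1, 4), (2, 5), (3, 1), (3, 4), (4, 3), (4, 5), (6, 5)}; count = 10.

For each of the 49 pairs (x, y) ∈ F_7², evaluate f(x, y) mod 7. Record the zeros.
  x = 0: [0↦5, 1↦0, 2↦6, 3↦2, 4↦2, 5↦6, 6↦0]  zeros at y ∈ {1, 6}
  x = 1: [0↦6, 1↦3, 2↦1, 3↦0, 4↦0, 5↦1, 6↦3]  zeros at y ∈ {3, 4}
  x = 2: [0↦3, 1↦5, 2↦5, 3↦3, 4↦6, 5↦0, 6↦6]  zeros at y ∈ {5}
  x = 3: [0↦4, 1↦0, 2↦5, 3↦5, 4↦0, 5↦4, 6↦3]  zeros at y ∈ {1, 4}
  x = 4: [0↦3, 1↦3, 2↦2, 3↦0, 4↦4, 5↦0, 6↦2]  zeros at y ∈ {3, 5}
  x = 5: [0↦1, 1↦1, 2↦4, 3↦3, 4↦5, 5↦3, 6↦4]  zeros at y ∈ ∅
  x = 6: [0↦6, 1↦2, 2↦5, 3↦1, 4↦4, 5↦0, 6↦3]  zeros at y ∈ {5}
Collecting zeros: affine points = {(0, 1), (0, 6), (1, 3), (1, 4), (2, 5), (3, 1), (3, 4), (4, 3), (4, 5), (6, 5)}.
Total count |C(F_7)_aff| = 10.


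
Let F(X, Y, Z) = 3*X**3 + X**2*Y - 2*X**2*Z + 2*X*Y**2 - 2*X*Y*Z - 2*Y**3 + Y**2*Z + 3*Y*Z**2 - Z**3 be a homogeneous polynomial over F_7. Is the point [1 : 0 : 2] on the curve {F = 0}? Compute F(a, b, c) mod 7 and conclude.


F(1,0,2) ≡ 5 (mod 7); P is NOT on the curve.

Evaluate F(1, 0, 2) term-by-term (mod 7).
  3*X**3 ↦ 3·1·1·1 = 3
  X**2*Y ↦ 1·1·0·1 = 0
  -2*X**2*Z ↦ -2·1·1·2 = -4
  2*X*Y**2 ↦ 2·1·0·1 = 0
  -2*X*Y*Z ↦ -2·1·0·2 = 0
  -2*Y**3 ↦ -2·1·0·1 = 0
  Y**2*Z ↦ 1·1·0·2 = 0
  3*Y*Z**2 ↦ 3·1·0·4 = 0
  -Z**3 ↦ -1·1·1·8 = -8
Sum: F(1, 0, 2) = (3) + (0) + (-4) + (0) + (0) + (0) + (0) + (0) + (-8) = -9.
Reducing mod 7: -9 ≡ 5 (mod 7).
Since F(a, b, c) ≡ 5 ≠ 0 (mod 7), P does NOT lie on the curve.


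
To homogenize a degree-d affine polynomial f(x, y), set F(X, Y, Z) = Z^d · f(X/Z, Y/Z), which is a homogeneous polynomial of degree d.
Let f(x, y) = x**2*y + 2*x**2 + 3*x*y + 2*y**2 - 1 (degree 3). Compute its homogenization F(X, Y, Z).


F(X, Y, Z) = X**2*Y + 2*X**2*Z + 3*X*Y*Z + 2*Y**2*Z - Z**3

deg(f) = 3.
Substitute x = X/Z, y = Y/Z into f, then multiply by Z^3.
  monomial 1·x^2·y^1 ↦ 1·X^2·Y^1·Z^0.
  monomial 2·x^2·y^0 ↦ 2·X^2·Y^0·Z^1.
  monomial 3·x^1·y^1 ↦ 3·X^1·Y^1·Z^1.
  monomial 2·x^0·y^2 ↦ 2·X^0·Y^2·Z^1.
  monomial -1·x^0·y^0 ↦ -1·X^0·Y^0·Z^3.
Collecting: F(X, Y, Z) = X**2*Y + 2*X**2*Z + 3*X*Y*Z + 2*Y**2*Z - Z**3.


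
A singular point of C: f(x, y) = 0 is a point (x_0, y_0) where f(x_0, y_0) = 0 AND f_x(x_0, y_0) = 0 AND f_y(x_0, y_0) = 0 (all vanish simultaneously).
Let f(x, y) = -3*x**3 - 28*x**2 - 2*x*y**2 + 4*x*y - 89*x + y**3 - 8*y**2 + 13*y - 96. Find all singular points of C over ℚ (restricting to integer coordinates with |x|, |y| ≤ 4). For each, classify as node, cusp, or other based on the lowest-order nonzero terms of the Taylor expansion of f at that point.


Singular points: {(-3, 1)}; classification: node.

Compute partial derivatives:
  f_x = -9*x**2 - 56*x - 2*y**2 + 4*y - 89.
  f_y = -4*x*y + 4*x + 3*y**2 - 16*y + 13.
Scan x_0 ∈ {−4, ..., 4}. For each x_0, f_y(x_0, y) is a polynomial in y; find its integer roots y ∈ {−4, ..., 4}, then test f_x and f at those candidates.
  x = -4: f_y(-4, y) = 3*y**2 - 3; vanishes at y ∈ {-1, 1}. (-4, -1): f_x = -15 ≠ 0; (-4, 1): f_x = -7 ≠ 0.
  x = -3: f_y(-3, y) = 3*y**2 - 4*y + 1; vanishes at y ∈ {1}. (-3, 1): f_x = 0, f = 0 — SINGULAR.
  x = -2: f_y(-2, y) = 3*y**2 - 8*y + 5; vanishes at y ∈ {1}. (-2, 1): f_x = -11 ≠ 0.
  x = -1: f_y(-1, y) = 3*y**2 - 12*y + 9; vanishes at y ∈ {1, 3}. (-1, 1): f_x = -40 ≠ 0; (-1, 3): f_x = -48 ≠ 0.
  x = 0: f_y(0, y) = 3*y**2 - 16*y + 13; vanishes at y ∈ {1}. (0, 1): f_x = -87 ≠ 0.
  x = 1: f_y(1, y) = 3*y**2 - 20*y + 17; vanishes at y ∈ {1}. (1, 1): f_x = -152 ≠ 0.
  x = 2: f_y(2, y) = 3*y**2 - 24*y + 21; vanishes at y ∈ {1}. (2, 1): f_x = -235 ≠ 0.
  x = 3: f_y(3, y) = 3*y**2 - 28*y + 25; vanishes at y ∈ {1}. (3, 1): f_x = -336 ≠ 0.
  x = 4: f_y(4, y) = 3*y**2 - 32*y + 29; vanishes at y ∈ {1}. (4, 1): f_x = -455 ≠ 0.
Only singular point on the grid: (-3, 1).
Classify: substitute x = -3 + u, y = 1 + v and expand: f = -3*u**3 - u**2 - 2*u*v**2 + v**3 + v**2.
No constant or linear terms (consistent with a singular point). Quadratic part: -u**2 + v**2. Cubic part: -3*u**3 - 2*u*v**2 + v**3.
The quadratic part v**2 - u**2 = (v − u)(v + u) splits into two distinct linear factors, so there are two distinct tangent lines y − 1 = ±(x − -3) — this is a node (ordinary double point).
Classification: node.


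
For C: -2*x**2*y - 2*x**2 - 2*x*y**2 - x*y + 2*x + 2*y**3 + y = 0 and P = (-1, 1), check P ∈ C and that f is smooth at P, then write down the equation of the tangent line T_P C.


Tangent line at P: 7*x + 10*y - 3 = 0.

Step 1: f(-1, 1) = 0, so P lies on C.
Step 2: partial derivatives
  f_x(x, y) = -4*x*y - 4*x - 2*y**2 - y + 2, f_y(x, y) = -2*x**2 - 4*x*y - x + 6*y**2 + 1.
  f_x(P) = 7, f_y(P) = 10 (gradient nonzero, so P is smooth).
Step 3: tangent line at P: 7·(x − -1) + 10·(y − 1) = 0.
Expanding: 7*x + 10*y - 3 = 0.


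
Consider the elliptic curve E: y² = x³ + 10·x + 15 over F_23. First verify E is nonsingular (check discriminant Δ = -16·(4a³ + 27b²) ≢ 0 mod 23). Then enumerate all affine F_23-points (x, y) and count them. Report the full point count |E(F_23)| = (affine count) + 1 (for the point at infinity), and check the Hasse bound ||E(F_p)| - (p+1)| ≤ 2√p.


Affine points = {(1, 7), (1, 16), (3, 7), (3, 16), (4, 2), (4, 21), (5, 11), (5, 12), (8, 3), (8, 20), (9, 11), (9, 12), (12, 0), (14, 1), (14, 22), (16, 4), (16, 19), (18, 1), (18, 22), (19, 7), (19, 16), (20, 2), (20, 21), (22, 2), (22, 21)}; affine count = 25; |E(F_23)| = 26.

Discriminant check: Δ ∝ 4a³ + 27b² = 4·10³ + 27·15² = 4·1000 + 27·225 ≡ 1 (mod 23). Nonzero ⇒ E is nonsingular.
For each x ∈ F_23, compute rhs = x³ + 10·x + 15 mod 23, then count y ∈ F_23 with y² ≡ rhs.
  x = 0: rhs = 15, matching y values: none (0 points).
  x = 1: rhs = 3, matching y values: 7, 16 (2 points).
  x = 2: rhs = 20, matching y values: none (0 points).
  x = 3: rhs = 3, matching y values: 7, 16 (2 points).
  x = 4: rhs = 4, matching y values: 2, 21 (2 points).
  x = 5: rhs = 6, matching y values: 11, 12 (2 points).
  x = 6: rhs = 15, matching y values: none (0 points).
  x = 7: rhs = 14, matching y values: none (0 points).
  x = 8: rhs = 9, matching y values: 3, 20 (2 points).
  x = 9: rhs = 6, matching y values: 11, 12 (2 points).
  x = 10: rhs = 11, matching y values: none (0 points).
  x = 11: rhs = 7, matching y values: none (0 points).
  x = 12: rhs = 0, matching y values: 0 (1 points).
  x = 13: rhs = 19, matching y values: none (0 points).
  x = 14: rhs = 1, matching y values: 1, 22 (2 points).
  x = 15: rhs = 21, matching y values: none (0 points).
  x = 16: rhs = 16, matching y values: 4, 19 (2 points).
  x = 17: rhs = 15, matching y values: none (0 points).
  x = 18: rhs = 1, matching y values: 1, 22 (2 points).
  x = 19: rhs = 3, matching y values: 7, 16 (2 points).
  x = 20: rhs = 4, matching y values: 2, 21 (2 points).
  x = 21: rhs = 10, matching y values: none (0 points).
  x = 22: rhs = 4, matching y values: 2, 21 (2 points).
Total affine count: 25.
Full point count |E(F_23)| = 25 + 1 = 26.
Hasse bound: |26 − (23+1)| = |2| = 2 ≤ 2√23 ≈ 9.5917 ✓.


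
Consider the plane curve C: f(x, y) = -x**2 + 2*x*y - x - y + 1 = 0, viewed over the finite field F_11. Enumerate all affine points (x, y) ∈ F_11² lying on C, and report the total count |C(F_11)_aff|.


Affine F_11-points: {(0, 1), (1, 1), (2, 9), (3, 0), (4, 9), (5, 2), (7, 0), (8, 4), (9, 2), (10, 4)}; count = 10.

For each of the 121 pairs (x, y) ∈ F_11², evaluate f(x, y) mod 11. Record the zeros.
  x = 0: [0↦1, 1↦0, 2↦10, 3↦9, 4↦8, 5↦7, 6↦6, 7↦5, 8↦4, 9↦3, 10↦2]  zeros at y ∈ {1}
  x = 1: [0↦10, 1↦0, 2↦1, 3↦2, 4↦3, 5↦4, 6↦5, 7↦6, 8↦7, 9↦8, 10↦9]  zeros at y ∈ {1}
  x = 2: [0↦6, 1↦9, 2↦1, 3↦4, 4↦7, 5↦10, 6↦2, 7↦5, 8↦8, 9↦0, 10↦3]  zeros at y ∈ {9}
  x = 3: [0↦0, 1↦5, 2↦10, 3↦4, 4↦9, 5↦3, 6↦8, 7↦2, 8↦7, 9↦1, 10↦6]  zeros at y ∈ {0}
  x = 4: [0↦3, 1↦10, 2↦6, 3↦2, 4↦9, 5↦5, 6↦1, 7↦8, 8↦4, 9↦0, 10↦7]  zeros at y ∈ {9}
  x = 5: [0↦4, 1↦2, 2↦0, 3↦9, 4↦7, 5↦5, 6↦3, 7↦1, 8↦10, 9↦8, 10↦6]  zeros at y ∈ {2}
  x = 6: [0↦3, 1↦3, 2↦3, 3↦3, 4↦3, 5↦3, 6↦3, 7↦3, 8↦3, 9↦3, 10↦3]  zeros at y ∈ ∅
  x = 7: [0↦0, 1↦2, 2↦4, 3↦6, 4↦8, 5↦10, 6↦1, 7↦3, 8↦5, 9↦7, 10↦9]  zeros at y ∈ {0}
  x = 8: [0↦6, 1↦10, 2↦3, 3↦7, 4↦0, 5↦4, 6↦8, 7↦1, 8↦5, 9↦9, 10↦2]  zeros at y ∈ {4}
  x = 9: [0↦10, 1↦5, 2↦0, 3↦6, 4↦1, 5↦7, 6↦2, 7↦8, 8↦3, 9↦9, 10↦4]  zeros at y ∈ {2}
  x = 10: [0↦1, 1↦9, 2↦6, 3↦3, 4↦0, 5↦8, 6↦5, 7↦2, 8↦10, 9↦7, 10↦4]  zeros at y ∈ {4}
Collecting zeros: affine points = {(0, 1), (1, 1), (2, 9), (3, 0), (4, 9), (5, 2), (7, 0), (8, 4), (9, 2), (10, 4)}.
Total count |C(F_11)_aff| = 10.


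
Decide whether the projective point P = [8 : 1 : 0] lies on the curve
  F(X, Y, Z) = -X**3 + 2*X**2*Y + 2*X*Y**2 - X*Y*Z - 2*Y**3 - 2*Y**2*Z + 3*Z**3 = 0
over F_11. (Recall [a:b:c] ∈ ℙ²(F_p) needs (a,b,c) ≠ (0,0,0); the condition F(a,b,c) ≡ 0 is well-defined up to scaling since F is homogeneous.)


F(8,1,0) ≡ 4 (mod 11); P is NOT on the curve.

Evaluate F(8, 1, 0) term-by-term (mod 11).
  -X**3 ↦ -1·512·1·1 = -512
  2*X**2*Y ↦ 2·64·1·1 = 128
  2*X*Y**2 ↦ 2·8·1·1 = 16
  -X*Y*Z ↦ -1·8·1·0 = 0
  -2*Y**3 ↦ -2·1·1·1 = -2
  -2*Y**2*Z ↦ -2·1·1·0 = 0
  3*Z**3 ↦ 3·1·1·0 = 0
Sum: F(8, 1, 0) = (-512) + (128) + (16) + (0) + (-2) + (0) + (0) = -370.
Reducing mod 11: -370 ≡ 4 (mod 11).
Since F(a, b, c) ≡ 4 ≠ 0 (mod 11), P does NOT lie on the curve.


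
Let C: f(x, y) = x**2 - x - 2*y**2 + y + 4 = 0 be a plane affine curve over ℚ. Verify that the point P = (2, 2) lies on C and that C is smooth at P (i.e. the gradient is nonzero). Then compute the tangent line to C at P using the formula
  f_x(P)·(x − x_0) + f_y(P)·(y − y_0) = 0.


Tangent line at P: 3*x - 7*y + 8 = 0.

Step 1: f(2, 2) = 0, so P lies on C.
Step 2: partial derivatives
  f_x(x, y) = 2*x - 1, f_y(x, y) = 1 - 4*y.
  f_x(P) = 3, f_y(P) = -7 (gradient nonzero, so P is smooth).
Step 3: tangent line at P: 3·(x − 2) + -7·(y − 2) = 0.
Expanding: 3*x - 7*y + 8 = 0.


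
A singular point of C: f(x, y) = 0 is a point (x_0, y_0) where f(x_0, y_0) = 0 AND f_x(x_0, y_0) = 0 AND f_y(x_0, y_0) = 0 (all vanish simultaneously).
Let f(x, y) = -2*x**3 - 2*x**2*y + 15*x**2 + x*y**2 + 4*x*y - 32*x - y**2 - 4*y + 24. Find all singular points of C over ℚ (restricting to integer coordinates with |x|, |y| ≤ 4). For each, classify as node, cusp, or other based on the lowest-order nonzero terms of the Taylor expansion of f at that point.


Singular points: {(2, 2)}; classification: node.

Compute partial derivatives:
  f_x = -6*x**2 - 4*x*y + 30*x + y**2 + 4*y - 32.
  f_y = -2*x**2 + 2*x*y + 4*x - 2*y - 4.
Scan x_0 ∈ {−4, ..., 4}. For each x_0, f_y(x_0, y) is a polynomial in y; find its integer roots y ∈ {−4, ..., 4}, then test f_x and f at those candidates.
  x = -4: f_y(-4, y) = -10*y - 52; no integer root y with |y| ≤ 4.
  x = -3: f_y(-3, y) = -8*y - 34; no integer root y with |y| ≤ 4.
  x = -2: f_y(-2, y) = -6*y - 20; no integer root y with |y| ≤ 4.
  x = -1: f_y(-1, y) = -4*y - 10; no integer root y with |y| ≤ 4.
  x = 0: f_y(0, y) = -2*y - 4; vanishes at y ∈ {-2}. (0, -2): f_x = -36 ≠ 0.
  x = 1: f_y(1, y) = -2; no integer root y with |y| ≤ 4.
  x = 2: f_y(2, y) = 2*y - 4; vanishes at y ∈ {2}. (2, 2): f_x = 0, f = 0 — SINGULAR.
  x = 3: f_y(3, y) = 4*y - 10; no integer root y with |y| ≤ 4.
  x = 4: f_y(4, y) = 6*y - 20; no integer root y with |y| ≤ 4.
Only singular point on the grid: (2, 2).
Classify: substitute x = 2 + u, y = 2 + v and expand: f = -2*u**3 - 2*u**2*v - u**2 + u*v**2 + v**2.
No constant or linear terms (consistent with a singular point). Quadratic part: -u**2 + v**2. Cubic part: -2*u**3 - 2*u**2*v + u*v**2.
The quadratic part v**2 - u**2 = (v − u)(v + u) splits into two distinct linear factors, so there are two distinct tangent lines y − 2 = ±(x − 2) — this is a node (ordinary double point).
Classification: node.


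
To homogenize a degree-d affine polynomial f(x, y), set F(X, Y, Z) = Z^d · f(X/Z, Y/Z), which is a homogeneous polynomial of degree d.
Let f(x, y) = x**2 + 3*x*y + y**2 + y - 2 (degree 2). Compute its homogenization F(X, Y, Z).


F(X, Y, Z) = X**2 + 3*X*Y + Y**2 + Y*Z - 2*Z**2

deg(f) = 2.
Substitute x = X/Z, y = Y/Z into f, then multiply by Z^2.
  monomial 1·x^2·y^0 ↦ 1·X^2·Y^0·Z^0.
  monomial 3·x^1·y^1 ↦ 3·X^1·Y^1·Z^0.
  monomial 1·x^0·y^2 ↦ 1·X^0·Y^2·Z^0.
  monomial 1·x^0·y^1 ↦ 1·X^0·Y^1·Z^1.
  monomial -2·x^0·y^0 ↦ -2·X^0·Y^0·Z^2.
Collecting: F(X, Y, Z) = X**2 + 3*X*Y + Y**2 + Y*Z - 2*Z**2.


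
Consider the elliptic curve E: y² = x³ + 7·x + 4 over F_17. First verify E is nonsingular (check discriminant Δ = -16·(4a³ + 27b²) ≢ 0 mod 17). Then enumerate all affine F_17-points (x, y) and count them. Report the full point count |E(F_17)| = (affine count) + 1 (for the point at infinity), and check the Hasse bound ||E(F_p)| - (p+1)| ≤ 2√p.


Affine points = {(0, 2), (0, 15), (2, 3), (2, 14), (3, 1), (3, 16), (11, 1), (11, 16), (15, 4), (15, 13), (16, 8), (16, 9)}; affine count = 12; |E(F_17)| = 13.

Discriminant check: Δ ∝ 4a³ + 27b² = 4·7³ + 27·4² = 4·343 + 27·16 ≡ 2 (mod 17). Nonzero ⇒ E is nonsingular.
For each x ∈ F_17, compute rhs = x³ + 7·x + 4 mod 17, then count y ∈ F_17 with y² ≡ rhs.
  x = 0: rhs = 4, matching y values: 2, 15 (2 points).
  x = 1: rhs = 12, matching y values: none (0 points).
  x = 2: rhs = 9, matching y values: 3, 14 (2 points).
  x = 3: rhs = 1, matching y values: 1, 16 (2 points).
  x = 4: rhs = 11, matching y values: none (0 points).
  x = 5: rhs = 11, matching y values: none (0 points).
  x = 6: rhs = 7, matching y values: none (0 points).
  x = 7: rhs = 5, matching y values: none (0 points).
  x = 8: rhs = 11, matching y values: none (0 points).
  x = 9: rhs = 14, matching y values: none (0 points).
  x = 10: rhs = 3, matching y values: none (0 points).
  x = 11: rhs = 1, matching y values: 1, 16 (2 points).
  x = 12: rhs = 14, matching y values: none (0 points).
  x = 13: rhs = 14, matching y values: none (0 points).
  x = 14: rhs = 7, matching y values: none (0 points).
  x = 15: rhs = 16, matching y values: 4, 13 (2 points).
  x = 16: rhs = 13, matching y values: 8, 9 (2 points).
Total affine count: 12.
Full point count |E(F_17)| = 12 + 1 = 13.
Hasse bound: |13 − (17+1)| = |-5| = 5 ≤ 2√17 ≈ 8.2462 ✓.


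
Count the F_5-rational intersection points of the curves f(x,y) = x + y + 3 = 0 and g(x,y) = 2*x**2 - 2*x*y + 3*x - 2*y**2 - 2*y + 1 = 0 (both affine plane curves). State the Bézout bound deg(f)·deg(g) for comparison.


Common zeros: {(1, 1), (2, 0)}; count = 2; Bézout bound = 2.

deg(f) = 1, deg(g) = 2, so Bézout bound = 2.
Scan x ∈ F_5. For each x, list the y ∈ F_5 with f(x, y) ≡ 0 and those with g(x, y) ≡ 0 (mod 5); the common zeros in that column are the intersection.
  x = 0: f ≡ 0 at y ∈ {2}; g ≡ 0 at y ∈ ∅; common: ∅.
  x = 1: f ≡ 0 at y ∈ {1}; g ≡ 0 at y ∈ {1, 2}; common: {1}.
  x = 2: f ≡ 0 at y ∈ {0}; g ≡ 0 at y ∈ {0, 2}; common: {0}.
  x = 3: f ≡ 0 at y ∈ {4}; g ≡ 0 at y ∈ ∅; common: ∅.
  x = 4: f ≡ 0 at y ∈ {3}; g ≡ 0 at y ∈ {0}; common: ∅.
Collecting: common zeros = {(1, 1), (2, 0)}, so the count is 2.
Comparison with the Bézout bound: 2 ≤ 2 = deg(f)·deg(g), as expected for curves with no common component (the bound is attained).


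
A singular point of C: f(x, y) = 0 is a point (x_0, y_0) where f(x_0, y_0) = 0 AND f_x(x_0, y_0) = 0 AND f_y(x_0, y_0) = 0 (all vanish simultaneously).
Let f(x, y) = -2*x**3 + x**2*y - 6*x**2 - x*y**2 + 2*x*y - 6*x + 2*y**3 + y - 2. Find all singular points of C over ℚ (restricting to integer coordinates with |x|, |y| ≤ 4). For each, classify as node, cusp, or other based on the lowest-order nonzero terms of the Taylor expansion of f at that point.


Singular points: {(-1, 0)}; classification: cusp.

Compute partial derivatives:
  f_x = -6*x**2 + 2*x*y - 12*x - y**2 + 2*y - 6.
  f_y = x**2 - 2*x*y + 2*x + 6*y**2 + 1.
Scan x_0 ∈ {−4, ..., 4}. For each x_0, f_y(x_0, y) is a polynomial in y; find its integer roots y ∈ {−4, ..., 4}, then test f_x and f at those candidates.
  x = -4: f_y(-4, y) = 6*y**2 + 8*y + 9; no integer root y with |y| ≤ 4.
  x = -3: f_y(-3, y) = 6*y**2 + 6*y + 4; no integer root y with |y| ≤ 4.
  x = -2: f_y(-2, y) = 6*y**2 + 4*y + 1; no integer root y with |y| ≤ 4.
  x = -1: f_y(-1, y) = 6*y**2 + 2*y; vanishes at y ∈ {0}. (-1, 0): f_x = 0, f = 0 — SINGULAR.
  x = 0: f_y(0, y) = 6*y**2 + 1; no integer root y with |y| ≤ 4.
  x = 1: f_y(1, y) = 6*y**2 - 2*y + 4; no integer root y with |y| ≤ 4.
  x = 2: f_y(2, y) = 6*y**2 - 4*y + 9; no integer root y with |y| ≤ 4.
  x = 3: f_y(3, y) = 6*y**2 - 6*y + 16; no integer root y with |y| ≤ 4.
  x = 4: f_y(4, y) = 6*y**2 - 8*y + 25; no integer root y with |y| ≤ 4.
Only singular point on the grid: (-1, 0).
Classify: substitute x = -1 + u, y = 0 + v and expand: f = -2*u**3 + u**2*v - u*v**2 + 2*v**3 + v**2.
No constant or linear terms (consistent with a singular point). Quadratic part: v**2. Cubic part: -2*u**3 + u**2*v - u*v**2 + 2*v**3.
The quadratic part v**2 is a perfect square, so there is a single (double) tangent line v = 0, i.e. y = 0. Restricting the cubic part to that line (v = 0) leaves -2*u**3 ≠ 0, so f is not divisible by v and the branch is v² ≈ 2*u**3 to lowest order — this is a cusp.
Classification: cusp.


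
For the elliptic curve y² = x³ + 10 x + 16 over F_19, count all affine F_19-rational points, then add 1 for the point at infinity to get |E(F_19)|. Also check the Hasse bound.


Affine points = {(0, 4), (0, 15), (2, 5), (2, 14), (3, 4), (3, 15), (4, 5), (4, 14), (5, 1), (5, 18), (6, 8), (6, 11), (7, 7), (7, 12), (8, 0), (13, 5), (13, 14), (15, 8), (15, 11), (16, 4), (16, 15), (17, 8), (17, 11), (18, 9), (18, 10)}; affine count = 25; |E(F_19)| = 26.

Discriminant check: Δ ∝ 4a³ + 27b² = 4·10³ + 27·16² = 4·1000 + 27·256 ≡ 6 (mod 19). Nonzero ⇒ E is nonsingular.
For each x ∈ F_19, compute rhs = x³ + 10·x + 16 mod 19, then count y ∈ F_19 with y² ≡ rhs.
  x = 0: rhs = 16, matching y values: 4, 15 (2 points).
  x = 1: rhs = 8, matching y values: none (0 points).
  x = 2: rhs = 6, matching y values: 5, 14 (2 points).
  x = 3: rhs = 16, matching y values: 4, 15 (2 points).
  x = 4: rhs = 6, matching y values: 5, 14 (2 points).
  x = 5: rhs = 1, matching y values: 1, 18 (2 points).
  x = 6: rhs = 7, matching y values: 8, 11 (2 points).
  x = 7: rhs = 11, matching y values: 7, 12 (2 points).
  x = 8: rhs = 0, matching y values: 0 (1 points).
  x = 9: rhs = 18, matching y values: none (0 points).
  x = 10: rhs = 14, matching y values: none (0 points).
  x = 11: rhs = 13, matching y values: none (0 points).
  x = 12: rhs = 2, matching y values: none (0 points).
  x = 13: rhs = 6, matching y values: 5, 14 (2 points).
  x = 14: rhs = 12, matching y values: none (0 points).
  x = 15: rhs = 7, matching y values: 8, 11 (2 points).
  x = 16: rhs = 16, matching y values: 4, 15 (2 points).
  x = 17: rhs = 7, matching y values: 8, 11 (2 points).
  x = 18: rhs = 5, matching y values: 9, 10 (2 points).
Total affine count: 25.
Full point count |E(F_19)| = 25 + 1 = 26.
Hasse bound: |26 − (19+1)| = |6| = 6 ≤ 2√19 ≈ 8.7178 ✓.


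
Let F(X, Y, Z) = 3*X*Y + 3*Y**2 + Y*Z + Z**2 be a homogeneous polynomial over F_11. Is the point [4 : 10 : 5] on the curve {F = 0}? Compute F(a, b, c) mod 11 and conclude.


F(4,10,5) ≡ 0 (mod 11); P is on the curve.

Evaluate F(4, 10, 5) term-by-term (mod 11).
  3*X*Y ↦ 3·4·10·1 = 120
  3*Y**2 ↦ 3·1·100·1 = 300
  Y*Z ↦ 1·1·10·5 = 50
  Z**2 ↦ 1·1·1·25 = 25
Sum: F(4, 10, 5) = (120) + (300) + (50) + (25) = 495.
Reducing mod 11: 495 ≡ 0 (mod 11).
Since F(a, b, c) ≡ 0 (mod 11), P lies on the curve.


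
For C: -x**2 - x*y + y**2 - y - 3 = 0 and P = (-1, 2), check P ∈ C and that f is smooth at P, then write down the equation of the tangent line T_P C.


Tangent line at P: 4*y - 8 = 0.

Step 1: f(-1, 2) = 0, so P lies on C.
Step 2: partial derivatives
  f_x(x, y) = -2*x - y, f_y(x, y) = -x + 2*y - 1.
  f_x(P) = 0, f_y(P) = 4 (gradient nonzero, so P is smooth).
Step 3: tangent line at P: 0·(x − -1) + 4·(y − 2) = 0.
Expanding: 4*y - 8 = 0.


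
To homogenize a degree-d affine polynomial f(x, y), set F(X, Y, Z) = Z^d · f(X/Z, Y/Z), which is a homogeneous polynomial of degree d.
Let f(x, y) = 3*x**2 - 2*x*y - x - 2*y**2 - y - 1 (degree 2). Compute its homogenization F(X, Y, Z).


F(X, Y, Z) = 3*X**2 - 2*X*Y - X*Z - 2*Y**2 - Y*Z - Z**2

deg(f) = 2.
Substitute x = X/Z, y = Y/Z into f, then multiply by Z^2.
  monomial 3·x^2·y^0 ↦ 3·X^2·Y^0·Z^0.
  monomial -2·x^1·y^1 ↦ -2·X^1·Y^1·Z^0.
  monomial -1·x^1·y^0 ↦ -1·X^1·Y^0·Z^1.
  monomial -2·x^0·y^2 ↦ -2·X^0·Y^2·Z^0.
  monomial -1·x^0·y^1 ↦ -1·X^0·Y^1·Z^1.
  monomial -1·x^0·y^0 ↦ -1·X^0·Y^0·Z^2.
Collecting: F(X, Y, Z) = 3*X**2 - 2*X*Y - X*Z - 2*Y**2 - Y*Z - Z**2.


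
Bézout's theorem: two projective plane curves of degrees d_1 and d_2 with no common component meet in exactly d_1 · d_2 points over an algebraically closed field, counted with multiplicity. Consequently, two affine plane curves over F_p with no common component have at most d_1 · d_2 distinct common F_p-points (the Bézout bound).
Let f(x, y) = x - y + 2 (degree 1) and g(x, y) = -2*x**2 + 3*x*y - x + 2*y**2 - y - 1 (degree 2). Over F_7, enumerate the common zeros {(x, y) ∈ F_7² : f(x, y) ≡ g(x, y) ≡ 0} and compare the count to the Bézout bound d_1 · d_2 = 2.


Common zeros: {(5, 0)}; count = 1; Bézout bound = 2.

deg(f) = 1, deg(g) = 2, so Bézout bound = 2.
Scan x ∈ F_7. For each x, list the y ∈ F_7 with f(x, y) ≡ 0 and those with g(x, y) ≡ 0 (mod 7); the common zeros in that column are the intersection.
  x = 0: f ≡ 0 at y ∈ {2}; g ≡ 0 at y ∈ {1, 3}; common: ∅.
  x = 1: f ≡ 0 at y ∈ {3}; g ≡ 0 at y ∈ {1, 5}; common: ∅.
  x = 2: f ≡ 0 at y ∈ {4}; g ≡ 0 at y ∈ {2, 6}; common: ∅.
  x = 3: f ≡ 0 at y ∈ {5}; g ≡ 0 at y ∈ {4, 6}; common: ∅.
  x = 4: f ≡ 0 at y ∈ {6}; g ≡ 0 at y ∈ {2, 3}; common: ∅.
  x = 5: f ≡ 0 at y ∈ {0}; g ≡ 0 at y ∈ {0}; common: {0}.
  x = 6: f ≡ 0 at y ∈ {1}; g ≡ 0 at y ∈ {4, 5}; common: ∅.
Collecting: common zeros = {(5, 0)}, so the count is 1.
Comparison with the Bézout bound: 1 ≤ 2 = deg(f)·deg(g), as expected for curves with no common component (the affine F_7-count falls short of the bound because intersections may lie at infinity, over extension fields, or carry multiplicity).


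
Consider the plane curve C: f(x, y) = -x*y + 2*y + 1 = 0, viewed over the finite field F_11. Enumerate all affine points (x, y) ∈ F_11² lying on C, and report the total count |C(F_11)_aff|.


Affine F_11-points: {(0, 5), (1, 10), (3, 1), (4, 6), (5, 4), (6, 3), (7, 9), (8, 2), (9, 8), (10, 7)}; count = 10.

For each of the 121 pairs (x, y) ∈ F_11², evaluate f(x, y) mod 11. Record the zeros.
  x = 0: [0↦1, 1↦3, 2↦5, 3↦7, 4↦9, 5↦0, 6↦2, 7↦4, 8↦6, 9↦8, 10↦10]  zeros at y ∈ {5}
  x = 1: [0↦1, 1↦2, 2↦3, 3↦4, 4↦5, 5↦6, 6↦7, 7↦8, 8↦9, 9↦10, 10↦0]  zeros at y ∈ {10}
  x = 2: [0↦1, 1↦1, 2↦1, 3↦1, 4↦1, 5↦1, 6↦1, 7↦1, 8↦1, 9↦1, 10↦1]  zeros at y ∈ ∅
  x = 3: [0↦1, 1↦0, 2↦10, 3↦9, 4↦8, 5↦7, 6↦6, 7↦5, 8↦4, 9↦3, 10↦2]  zeros at y ∈ {1}
  x = 4: [0↦1, 1↦10, 2↦8, 3↦6, 4↦4, 5↦2, 6↦0, 7↦9, 8↦7, 9↦5, 10↦3]  zeros at y ∈ {6}
  x = 5: [0↦1, 1↦9, 2↦6, 3↦3, 4↦0, 5↦8, 6↦5, 7↦2, 8↦10, 9↦7, 10↦4]  zeros at y ∈ {4}
  x = 6: [0↦1, 1↦8, 2↦4, 3↦0, 4↦7, 5↦3, 6↦10, 7↦6, 8↦2, 9↦9, 10↦5]  zeros at y ∈ {3}
  x = 7: [0↦1, 1↦7, 2↦2, 3↦8, 4↦3, 5↦9, 6↦4, 7↦10, 8↦5, 9↦0, 10↦6]  zeros at y ∈ {9}
  x = 8: [0↦1, 1↦6, 2↦0, 3↦5, 4↦10, 5↦4, 6↦9, 7↦3, 8↦8, 9↦2, 10↦7]  zeros at y ∈ {2}
  x = 9: [0↦1, 1↦5, 2↦9, 3↦2, 4↦6, 5↦10, 6↦3, 7↦7, 8↦0, 9↦4, 10↦8]  zeros at y ∈ {8}
  x = 10: [0↦1, 1↦4, 2↦7, 3↦10, 4↦2, 5↦5, 6↦8, 7↦0, 8↦3, 9↦6, 10↦9]  zeros at y ∈ {7}
Collecting zeros: affine points = {(0, 5), (1, 10), (3, 1), (4, 6), (5, 4), (6, 3), (7, 9), (8, 2), (9, 8), (10, 7)}.
Total count |C(F_11)_aff| = 10.


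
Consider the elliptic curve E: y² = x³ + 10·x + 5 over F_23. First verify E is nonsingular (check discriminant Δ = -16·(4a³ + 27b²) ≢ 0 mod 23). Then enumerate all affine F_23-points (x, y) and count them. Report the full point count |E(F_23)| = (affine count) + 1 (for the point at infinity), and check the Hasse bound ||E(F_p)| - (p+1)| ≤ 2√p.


Affine points = {(1, 4), (1, 19), (3, 4), (3, 19), (7, 2), (7, 21), (10, 1), (10, 22), (12, 6), (12, 17), (13, 3), (13, 20), (16, 11), (16, 12), (19, 4), (19, 19), (21, 0)}; affine count = 17; |E(F_23)| = 18.

Discriminant check: Δ ∝ 4a³ + 27b² = 4·10³ + 27·5² = 4·1000 + 27·25 ≡ 6 (mod 23). Nonzero ⇒ E is nonsingular.
For each x ∈ F_23, compute rhs = x³ + 10·x + 5 mod 23, then count y ∈ F_23 with y² ≡ rhs.
  x = 0: rhs = 5, matching y values: none (0 points).
  x = 1: rhs = 16, matching y values: 4, 19 (2 points).
  x = 2: rhs = 10, matching y values: none (0 points).
  x = 3: rhs = 16, matching y values: 4, 19 (2 points).
  x = 4: rhs = 17, matching y values: none (0 points).
  x = 5: rhs = 19, matching y values: none (0 points).
  x = 6: rhs = 5, matching y values: none (0 points).
  x = 7: rhs = 4, matching y values: 2, 21 (2 points).
  x = 8: rhs = 22, matching y values: none (0 points).
  x = 9: rhs = 19, matching y values: none (0 points).
  x = 10: rhs = 1, matching y values: 1, 22 (2 points).
  x = 11: rhs = 20, matching y values: none (0 points).
  x = 12: rhs = 13, matching y values: 6, 17 (2 points).
  x = 13: rhs = 9, matching y values: 3, 20 (2 points).
  x = 14: rhs = 14, matching y values: none (0 points).
  x = 15: rhs = 11, matching y values: none (0 points).
  x = 16: rhs = 6, matching y values: 11, 12 (2 points).
  x = 17: rhs = 5, matching y values: none (0 points).
  x = 18: rhs = 14, matching y values: none (0 points).
  x = 19: rhs = 16, matching y values: 4, 19 (2 points).
  x = 20: rhs = 17, matching y values: none (0 points).
  x = 21: rhs = 0, matching y values: 0 (1 points).
  x = 22: rhs = 17, matching y values: none (0 points).
Total affine count: 17.
Full point count |E(F_23)| = 17 + 1 = 18.
Hasse bound: |18 − (23+1)| = |-6| = 6 ≤ 2√23 ≈ 9.5917 ✓.


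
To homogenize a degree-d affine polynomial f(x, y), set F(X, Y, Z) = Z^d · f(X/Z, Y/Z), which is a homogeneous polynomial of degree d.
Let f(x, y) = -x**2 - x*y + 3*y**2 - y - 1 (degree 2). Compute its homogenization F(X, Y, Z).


F(X, Y, Z) = -X**2 - X*Y + 3*Y**2 - Y*Z - Z**2

deg(f) = 2.
Substitute x = X/Z, y = Y/Z into f, then multiply by Z^2.
  monomial -1·x^2·y^0 ↦ -1·X^2·Y^0·Z^0.
  monomial -1·x^1·y^1 ↦ -1·X^1·Y^1·Z^0.
  monomial 3·x^0·y^2 ↦ 3·X^0·Y^2·Z^0.
  monomial -1·x^0·y^1 ↦ -1·X^0·Y^1·Z^1.
  monomial -1·x^0·y^0 ↦ -1·X^0·Y^0·Z^2.
Collecting: F(X, Y, Z) = -X**2 - X*Y + 3*Y**2 - Y*Z - Z**2.


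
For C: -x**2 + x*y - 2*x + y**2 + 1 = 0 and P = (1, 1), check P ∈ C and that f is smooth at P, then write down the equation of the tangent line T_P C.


Tangent line at P: -3*x + 3*y = 0.

Step 1: f(1, 1) = 0, so P lies on C.
Step 2: partial derivatives
  f_x(x, y) = -2*x + y - 2, f_y(x, y) = x + 2*y.
  f_x(P) = -3, f_y(P) = 3 (gradient nonzero, so P is smooth).
Step 3: tangent line at P: -3·(x − 1) + 3·(y − 1) = 0.
Expanding: -3*x + 3*y = 0.


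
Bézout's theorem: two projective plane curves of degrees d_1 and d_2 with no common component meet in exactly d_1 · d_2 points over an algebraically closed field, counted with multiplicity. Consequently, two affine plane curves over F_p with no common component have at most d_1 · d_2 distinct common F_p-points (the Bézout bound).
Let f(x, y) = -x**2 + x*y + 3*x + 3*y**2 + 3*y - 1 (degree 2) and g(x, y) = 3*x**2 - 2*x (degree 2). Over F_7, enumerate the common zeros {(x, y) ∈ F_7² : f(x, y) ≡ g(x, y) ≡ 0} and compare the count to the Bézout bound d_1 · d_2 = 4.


Common zeros: {(0, 3)}; count = 1; Bézout bound = 4.

deg(f) = 2, deg(g) = 2, so Bézout bound = 4.
Scan x ∈ F_7. For each x, list the y ∈ F_7 with f(x, y) ≡ 0 and those with g(x, y) ≡ 0 (mod 7); the common zeros in that column are the intersection.
  x = 0: f ≡ 0 at y ∈ {3}; g ≡ 0 at y ∈ {0, 1, 2, 3, 4, 5, 6}; common: {3}.
  x = 1: f ≡ 0 at y ∈ {2, 6}; g ≡ 0 at y ∈ ∅; common: ∅.
  x = 2: f ≡ 0 at y ∈ ∅; g ≡ 0 at y ∈ ∅; common: ∅.
  x = 3: f ≡ 0 at y ∈ ∅; g ≡ 0 at y ∈ {0, 1, 2, 3, 4, 5, 6}; common: ∅.
  x = 4: f ≡ 0 at y ∈ {2, 5}; g ≡ 0 at y ∈ ∅; common: ∅.
  x = 5: f ≡ 0 at y ∈ {1}; g ≡ 0 at y ∈ ∅; common: ∅.
  x = 6: f ≡ 0 at y ∈ {1, 3}; g ≡ 0 at y ∈ ∅; common: ∅.
Collecting: common zeros = {(0, 3)}, so the count is 1.
Comparison with the Bézout bound: 1 ≤ 4 = deg(f)·deg(g), as expected for curves with no common component (the affine F_7-count falls short of the bound because intersections may lie at infinity, over extension fields, or carry multiplicity).


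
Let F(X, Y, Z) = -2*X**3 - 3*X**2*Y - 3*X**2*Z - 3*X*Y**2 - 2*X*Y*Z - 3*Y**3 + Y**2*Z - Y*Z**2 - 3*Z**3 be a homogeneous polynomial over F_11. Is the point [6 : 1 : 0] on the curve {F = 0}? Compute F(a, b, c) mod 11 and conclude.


F(6,1,0) ≡ 0 (mod 11); P is on the curve.

Evaluate F(6, 1, 0) term-by-term (mod 11).
  -2*X**3 ↦ -2·216·1·1 = -432
  -3*X**2*Y ↦ -3·36·1·1 = -108
  -3*X**2*Z ↦ -3·36·1·0 = 0
  -3*X*Y**2 ↦ -3·6·1·1 = -18
  -2*X*Y*Z ↦ -2·6·1·0 = 0
  -3*Y**3 ↦ -3·1·1·1 = -3
  Y**2*Z ↦ 1·1·1·0 = 0
  -Y*Z**2 ↦ -1·1·1·0 = 0
  -3*Z**3 ↦ -3·1·1·0 = 0
Sum: F(6, 1, 0) = (-432) + (-108) + (0) + (-18) + (0) + (-3) + (0) + (0) + (0) = -561.
Reducing mod 11: -561 ≡ 0 (mod 11).
Since F(a, b, c) ≡ 0 (mod 11), P lies on the curve.


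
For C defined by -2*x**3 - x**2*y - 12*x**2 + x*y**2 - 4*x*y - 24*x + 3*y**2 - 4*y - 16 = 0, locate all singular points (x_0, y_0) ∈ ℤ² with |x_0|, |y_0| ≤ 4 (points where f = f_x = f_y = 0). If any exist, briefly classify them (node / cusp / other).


Singular points: {(-2, 0)}; classification: cusp.

Compute partial derivatives:
  f_x = -6*x**2 - 2*x*y - 24*x + y**2 - 4*y - 24.
  f_y = -x**2 + 2*x*y - 4*x + 6*y - 4.
Scan x_0 ∈ {−4, ..., 4}. For each x_0, f_y(x_0, y) is a polynomial in y; find its integer roots y ∈ {−4, ..., 4}, then test f_x and f at those candidates.
  x = -4: f_y(-4, y) = -2*y - 4; vanishes at y ∈ {-2}. (-4, -2): f_x = -28 ≠ 0.
  x = -3: f_y(-3, y) = -1; no integer root y with |y| ≤ 4.
  x = -2: f_y(-2, y) = 2*y; vanishes at y ∈ {0}. (-2, 0): f_x = 0, f = 0 — SINGULAR.
  x = -1: f_y(-1, y) = 4*y - 1; no integer root y with |y| ≤ 4.
  x = 0: f_y(0, y) = 6*y - 4; no integer root y with |y| ≤ 4.
  x = 1: f_y(1, y) = 8*y - 9; no integer root y with |y| ≤ 4.
  x = 2: f_y(2, y) = 10*y - 16; no integer root y with |y| ≤ 4.
  x = 3: f_y(3, y) = 12*y - 25; no integer root y with |y| ≤ 4.
  x = 4: f_y(4, y) = 14*y - 36; no integer root y with |y| ≤ 4.
Only singular point on the grid: (-2, 0).
Classify: substitute x = -2 + u, y = 0 + v and expand: f = -2*u**3 - u**2*v + u*v**2 + v**2.
No constant or linear terms (consistent with a singular point). Quadratic part: v**2. Cubic part: -2*u**3 - u**2*v + u*v**2.
The quadratic part v**2 is a perfect square, so there is a single (double) tangent line v = 0, i.e. y = 0. Restricting the cubic part to that line (v = 0) leaves -2*u**3 ≠ 0, so f is not divisible by v and the branch is v² ≈ 2*u**3 to lowest order — this is a cusp.
Classification: cusp.


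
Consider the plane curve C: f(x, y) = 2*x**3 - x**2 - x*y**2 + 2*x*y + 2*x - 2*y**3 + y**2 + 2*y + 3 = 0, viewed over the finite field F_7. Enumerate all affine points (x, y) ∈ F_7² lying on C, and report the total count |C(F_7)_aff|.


Affine F_7-points: {(1, 5), (2, 6), (4, 6), (5, 0), (5, 6), (6, 4)}; count = 6.

For each of the 49 pairs (x, y) ∈ F_7², evaluate f(x, y) mod 7. Record the zeros.
  x = 0: [0↦3, 1↦4, 2↦2, 3↦6, 4↦4, 5↦5, 6↦4]  zeros at y ∈ ∅
  x = 1: [0↦6, 1↦1, 2↦5, 3↦6, 4↦6, 5↦0, 6↦4]  zeros at y ∈ {5}
  x = 2: [0↦5, 1↦1, 2↦4, 3↦2, 4↦4, 5↦5, 6↦0]  zeros at y ∈ {6}
  x = 3: [0↦5, 1↦2, 2↦4, 3↦6, 4↦3, 5↦4, 6↦4]  zeros at y ∈ ∅
  x = 4: [0↦4, 1↦2, 2↦3, 3↦2, 4↦1, 5↦2, 6↦0]  zeros at y ∈ {6}
  x = 5: [0↦0, 1↦6, 2↦6, 3↦2, 4↦3, 5↦4, 6↦0]  zeros at y ∈ {0, 6}
  x = 6: [0↦5, 1↦5, 2↦4, 3↦4, 4↦0, 5↦1, 6↦2]  zeros at y ∈ {4}
Collecting zeros: affine points = {(1, 5), (2, 6), (4, 6), (5, 0), (5, 6), (6, 4)}.
Total count |C(F_7)_aff| = 6.
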